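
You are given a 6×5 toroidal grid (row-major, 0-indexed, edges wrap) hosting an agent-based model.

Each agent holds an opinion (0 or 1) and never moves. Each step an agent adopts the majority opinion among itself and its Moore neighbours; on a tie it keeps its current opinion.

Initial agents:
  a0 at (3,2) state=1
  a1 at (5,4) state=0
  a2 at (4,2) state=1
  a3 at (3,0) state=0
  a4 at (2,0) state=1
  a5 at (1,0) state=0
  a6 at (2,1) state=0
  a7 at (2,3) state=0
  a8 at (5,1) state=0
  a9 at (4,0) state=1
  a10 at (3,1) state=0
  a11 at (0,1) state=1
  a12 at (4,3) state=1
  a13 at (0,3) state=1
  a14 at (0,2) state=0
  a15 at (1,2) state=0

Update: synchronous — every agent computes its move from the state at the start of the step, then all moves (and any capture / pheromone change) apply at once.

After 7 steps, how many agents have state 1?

t=1: a0@(3,2):1 a1@(5,4):1 a2@(4,2):1 a3@(3,0):0 a4@(2,0):0 a5@(1,0):0 a6@(2,1):0 a7@(2,3):0 a8@(5,1):1 a9@(4,0):0 a10@(3,1):1 a11@(0,1):0 a12@(4,3):1 a13@(0,3):0 a14@(0,2):0 a15@(1,2):0
t=2: a0@(3,2):1 a1@(5,4):1 a2@(4,2):1 a3@(3,0):0 a4@(2,0):0 a5@(1,0):0 a6@(2,1):0 a7@(2,3):0 a8@(5,1):0 a9@(4,0):1 a10@(3,1):0 a11@(0,1):0 a12@(4,3):1 a13@(0,3):0 a14@(0,2):0 a15@(1,2):0
t=3: a0@(3,2):1 a1@(5,4):1 a2@(4,2):1 a3@(3,0):0 a4@(2,0):0 a5@(1,0):0 a6@(2,1):0 a7@(2,3):0 a8@(5,1):0 a9@(4,0):0 a10@(3,1):0 a11@(0,1):0 a12@(4,3):1 a13@(0,3):0 a14@(0,2):0 a15@(1,2):0
t=4: (unchanged — steady state)

4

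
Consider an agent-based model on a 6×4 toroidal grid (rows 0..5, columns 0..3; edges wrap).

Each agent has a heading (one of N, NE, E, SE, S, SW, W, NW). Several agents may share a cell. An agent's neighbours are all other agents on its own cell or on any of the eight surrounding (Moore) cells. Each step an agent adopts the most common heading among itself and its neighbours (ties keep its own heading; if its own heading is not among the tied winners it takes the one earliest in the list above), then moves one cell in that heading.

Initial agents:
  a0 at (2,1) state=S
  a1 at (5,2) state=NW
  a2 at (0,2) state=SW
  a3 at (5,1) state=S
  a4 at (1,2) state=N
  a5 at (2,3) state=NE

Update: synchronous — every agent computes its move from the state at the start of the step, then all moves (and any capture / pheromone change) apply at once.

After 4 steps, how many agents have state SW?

1

t=1: a0@(3,1):S a1@(4,1):NW a2@(1,1):SW a3@(0,1):S a4@(0,2):N a5@(1,0):NE
t=2: a0@(4,1):S a1@(3,0):NW a2@(2,0):SW a3@(1,1):S a4@(5,2):N a5@(0,1):NE
t=3: a0@(5,1):S a1@(2,3):NW a2@(3,3):SW a3@(2,1):S a4@(4,2):N a5@(5,2):NE
t=4: a0@(0,1):S a1@(1,2):NW a2@(4,2):SW a3@(3,1):S a4@(3,2):N a5@(4,3):NE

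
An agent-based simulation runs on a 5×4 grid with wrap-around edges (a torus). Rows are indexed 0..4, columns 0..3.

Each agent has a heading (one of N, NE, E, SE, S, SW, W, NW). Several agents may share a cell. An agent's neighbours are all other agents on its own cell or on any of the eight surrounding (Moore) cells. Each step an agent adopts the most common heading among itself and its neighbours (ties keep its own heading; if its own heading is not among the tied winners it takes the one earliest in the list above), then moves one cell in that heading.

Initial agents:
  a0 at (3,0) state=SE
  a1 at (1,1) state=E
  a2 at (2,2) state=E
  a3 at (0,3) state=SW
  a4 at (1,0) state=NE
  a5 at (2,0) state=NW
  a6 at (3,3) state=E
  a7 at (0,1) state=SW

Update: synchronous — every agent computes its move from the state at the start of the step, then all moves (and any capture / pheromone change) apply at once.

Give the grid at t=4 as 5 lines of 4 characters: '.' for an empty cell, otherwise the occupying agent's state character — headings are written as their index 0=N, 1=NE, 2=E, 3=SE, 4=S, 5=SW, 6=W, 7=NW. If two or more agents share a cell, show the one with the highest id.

5...
.2..
222.
...2
....

t=1: a0@(4,1):SE a1@(1,2):E a2@(2,3):E a3@(1,2):SW a4@(2,3):SW a5@(2,1):E a6@(3,0):E a7@(1,0):SW
t=2: a0@(0,2):SE a1@(1,3):E a2@(2,0):E a3@(1,3):E a4@(3,2):SW a5@(2,2):E a6@(3,1):E a7@(2,3):SW
t=3: a0@(0,3):E a1@(1,0):E a2@(2,1):E a3@(1,0):E a4@(4,1):SW a5@(2,3):E a6@(3,2):E a7@(2,0):E
t=4: a0@(0,0):E a1@(1,1):E a2@(2,2):E a3@(1,1):E a4@(0,0):SW a5@(2,0):E a6@(3,3):E a7@(2,1):E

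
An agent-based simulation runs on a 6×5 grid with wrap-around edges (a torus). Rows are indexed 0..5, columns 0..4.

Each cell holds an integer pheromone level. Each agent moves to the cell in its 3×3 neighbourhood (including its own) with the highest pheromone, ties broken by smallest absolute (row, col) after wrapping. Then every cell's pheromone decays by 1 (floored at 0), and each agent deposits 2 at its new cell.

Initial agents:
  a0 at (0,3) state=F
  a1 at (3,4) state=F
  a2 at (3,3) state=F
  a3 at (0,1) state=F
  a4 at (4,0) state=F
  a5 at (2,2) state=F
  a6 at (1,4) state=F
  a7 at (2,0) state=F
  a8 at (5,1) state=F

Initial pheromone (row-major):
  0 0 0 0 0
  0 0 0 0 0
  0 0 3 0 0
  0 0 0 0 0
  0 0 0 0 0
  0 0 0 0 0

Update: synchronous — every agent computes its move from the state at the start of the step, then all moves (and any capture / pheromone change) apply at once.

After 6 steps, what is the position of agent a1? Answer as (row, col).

t=1: a0@(0,2) a1@(2,0) a2@(2,2) a3@(0,0) a4@(3,0) a5@(2,2) a6@(0,0) a7@(1,0) a8@(0,0) | pheromone: 6 0 2 0 0 / 2 0 0 0 0 / 2 0 6 0 0 / 2 0 0 0 0 / 0 0 0 0 0 / 0 0 0 0 0
t=2: a0@(0,2) a1@(1,0) a2@(2,2) a3@(0,0) a4@(2,0) a5@(2,2) a6@(0,0) a7@(0,0) a8@(0,0) | pheromone: 13 0 3 0 0 / 3 0 0 0 0 / 3 0 9 0 0 / 1 0 0 0 0 / 0 0 0 0 0 / 0 0 0 0 0
t=3: a0@(0,2) a1@(0,0) a2@(2,2) a3@(0,0) a4@(1,0) a5@(2,2) a6@(0,0) a7@(0,0) a8@(0,0) | pheromone: 22 0 4 0 0 / 4 0 0 0 0 / 2 0 12 0 0 / 0 0 0 0 0 / 0 0 0 0 0 / 0 0 0 0 0
t=4: a0@(0,2) a1@(0,0) a2@(2,2) a3@(0,0) a4@(0,0) a5@(2,2) a6@(0,0) a7@(0,0) a8@(0,0) | pheromone: 33 0 5 0 0 / 3 0 0 0 0 / 1 0 15 0 0 / 0 0 0 0 0 / 0 0 0 0 0 / 0 0 0 0 0
t=5: a0@(0,2) a1@(0,0) a2@(2,2) a3@(0,0) a4@(0,0) a5@(2,2) a6@(0,0) a7@(0,0) a8@(0,0) | pheromone: 44 0 6 0 0 / 2 0 0 0 0 / 0 0 18 0 0 / 0 0 0 0 0 / 0 0 0 0 0 / 0 0 0 0 0
t=6: a0@(0,2) a1@(0,0) a2@(2,2) a3@(0,0) a4@(0,0) a5@(2,2) a6@(0,0) a7@(0,0) a8@(0,0) | pheromone: 55 0 7 0 0 / 1 0 0 0 0 / 0 0 21 0 0 / 0 0 0 0 0 / 0 0 0 0 0 / 0 0 0 0 0

(0, 0)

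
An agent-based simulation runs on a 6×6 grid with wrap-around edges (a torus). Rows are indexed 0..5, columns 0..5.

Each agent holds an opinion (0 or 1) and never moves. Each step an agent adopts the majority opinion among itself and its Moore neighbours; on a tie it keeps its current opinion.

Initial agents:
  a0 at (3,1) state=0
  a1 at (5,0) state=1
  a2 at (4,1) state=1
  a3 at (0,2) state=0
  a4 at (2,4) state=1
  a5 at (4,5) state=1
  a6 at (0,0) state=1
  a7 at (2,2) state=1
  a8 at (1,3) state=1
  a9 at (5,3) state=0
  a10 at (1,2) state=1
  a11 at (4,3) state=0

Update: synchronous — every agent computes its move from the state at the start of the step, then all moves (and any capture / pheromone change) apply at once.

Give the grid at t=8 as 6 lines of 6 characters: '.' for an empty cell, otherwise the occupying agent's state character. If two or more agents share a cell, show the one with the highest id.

1.0...
..11..
..1.1.
.1....
.1.0.1
1..0..

t=1: a0@(3,1):1 a1@(5,0):1 a2@(4,1):1 a3@(0,2):0 a4@(2,4):1 a5@(4,5):1 a6@(0,0):1 a7@(2,2):1 a8@(1,3):1 a9@(5,3):0 a10@(1,2):1 a11@(4,3):0
t=2: (unchanged — steady state)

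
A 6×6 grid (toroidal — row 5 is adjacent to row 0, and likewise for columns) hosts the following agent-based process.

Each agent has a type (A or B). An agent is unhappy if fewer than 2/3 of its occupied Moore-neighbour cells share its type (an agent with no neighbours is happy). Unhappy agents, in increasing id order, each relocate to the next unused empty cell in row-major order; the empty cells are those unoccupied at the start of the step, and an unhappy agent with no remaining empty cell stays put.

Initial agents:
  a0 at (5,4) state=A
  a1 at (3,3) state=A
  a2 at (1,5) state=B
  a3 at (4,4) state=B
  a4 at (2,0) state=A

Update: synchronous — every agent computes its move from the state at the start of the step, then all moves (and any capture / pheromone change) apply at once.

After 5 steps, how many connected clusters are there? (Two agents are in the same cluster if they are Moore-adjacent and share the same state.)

t=1: a0@(0,0):A a1@(0,1):A a2@(0,2):B a3@(0,3):B a4@(0,4):A
t=2: a0@(0,0):A a1@(0,5):A a2@(1,0):B a3@(1,1):B a4@(1,2):A
t=3: a0@(0,1):A a1@(0,2):A a2@(0,3):B a3@(0,4):B a4@(1,3):A
t=4: a0@(0,1):A a1@(0,2):A a2@(0,0):B a3@(0,5):B a4@(1,0):A
t=5: a0@(0,1):A a1@(0,2):A a2@(0,3):B a3@(0,4):B a4@(1,1):A

2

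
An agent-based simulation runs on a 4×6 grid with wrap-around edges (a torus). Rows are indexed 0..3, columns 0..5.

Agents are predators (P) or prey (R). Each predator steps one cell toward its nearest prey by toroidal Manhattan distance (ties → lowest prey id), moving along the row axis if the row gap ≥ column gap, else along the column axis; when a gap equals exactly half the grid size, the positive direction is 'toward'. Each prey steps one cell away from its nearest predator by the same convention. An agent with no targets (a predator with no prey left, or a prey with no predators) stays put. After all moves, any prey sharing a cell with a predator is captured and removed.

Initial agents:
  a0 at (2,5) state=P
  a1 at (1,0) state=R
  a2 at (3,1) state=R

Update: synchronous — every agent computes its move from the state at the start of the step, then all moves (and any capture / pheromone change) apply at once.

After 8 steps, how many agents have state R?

2

t=1: a0@(1,5):P a1@(0,0):R a2@(3,2):R
t=2: a0@(0,5):P a1@(3,0):R a2@(3,1):R
t=3: a0@(3,5):P a1@(2,0):R a2@(3,2):R
t=4: a0@(2,5):P a1@(1,0):R a2@(3,1):R
t=5: a0@(1,5):P a1@(0,0):R a2@(3,2):R
t=6: a0@(0,5):P a1@(3,0):R a2@(3,1):R
t=7: a0@(3,5):P a1@(2,0):R a2@(3,2):R
t=8: a0@(2,5):P a1@(1,0):R a2@(3,1):R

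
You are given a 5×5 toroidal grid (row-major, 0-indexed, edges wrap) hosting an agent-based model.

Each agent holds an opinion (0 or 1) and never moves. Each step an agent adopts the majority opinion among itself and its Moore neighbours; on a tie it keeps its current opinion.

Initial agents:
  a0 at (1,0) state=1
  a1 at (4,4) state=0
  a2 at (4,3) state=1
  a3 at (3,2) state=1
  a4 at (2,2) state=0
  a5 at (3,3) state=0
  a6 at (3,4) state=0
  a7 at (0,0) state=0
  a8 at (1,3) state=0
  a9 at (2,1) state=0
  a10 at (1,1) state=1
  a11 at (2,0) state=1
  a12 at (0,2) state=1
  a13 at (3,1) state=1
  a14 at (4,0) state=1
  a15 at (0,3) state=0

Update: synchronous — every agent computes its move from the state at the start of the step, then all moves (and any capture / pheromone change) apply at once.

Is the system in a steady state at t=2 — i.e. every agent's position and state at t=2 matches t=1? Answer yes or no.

t=1: a0@(1,0):1 a1@(4,4):0 a2@(4,3):0 a3@(3,2):1 a4@(2,2):0 a5@(3,3):0 a6@(3,4):0 a7@(0,0):1 a8@(1,3):0 a9@(2,1):1 a10@(1,1):1 a11@(2,0):1 a12@(0,2):1 a13@(3,1):1 a14@(4,0):0 a15@(0,3):0
t=2: a0@(1,0):1 a1@(4,4):0 a2@(4,3):0 a3@(3,2):1 a4@(2,2):1 a5@(3,3):0 a6@(3,4):0 a7@(0,0):1 a8@(1,3):0 a9@(2,1):1 a10@(1,1):1 a11@(2,0):1 a12@(0,2):0 a13@(3,1):1 a14@(4,0):0 a15@(0,3):0

no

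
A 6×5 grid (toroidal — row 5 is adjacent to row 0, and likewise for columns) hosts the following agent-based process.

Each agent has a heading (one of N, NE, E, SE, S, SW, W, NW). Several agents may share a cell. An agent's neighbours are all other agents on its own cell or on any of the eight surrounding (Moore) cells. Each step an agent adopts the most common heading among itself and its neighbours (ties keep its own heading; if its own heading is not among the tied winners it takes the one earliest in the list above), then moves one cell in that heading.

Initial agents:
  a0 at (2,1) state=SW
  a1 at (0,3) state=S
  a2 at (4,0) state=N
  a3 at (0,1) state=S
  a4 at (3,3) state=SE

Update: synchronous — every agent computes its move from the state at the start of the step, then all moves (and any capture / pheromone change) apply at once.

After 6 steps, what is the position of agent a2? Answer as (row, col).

t=1: a0@(3,0):SW a1@(1,3):S a2@(3,0):N a3@(1,1):S a4@(4,4):SE
t=2: a0@(4,4):SW a1@(2,3):S a2@(2,0):N a3@(2,1):S a4@(5,0):SE
t=3: a0@(5,3):SW a1@(3,3):S a2@(1,0):N a3@(3,1):S a4@(0,1):SE
t=4: a0@(0,2):SW a1@(4,3):S a2@(0,0):N a3@(4,1):S a4@(1,2):SE
t=5: a0@(1,1):SW a1@(5,3):S a2@(5,0):N a3@(5,1):S a4@(2,3):SE
t=6: a0@(2,0):SW a1@(0,3):S a2@(4,0):N a3@(0,1):S a4@(3,4):SE

(4, 0)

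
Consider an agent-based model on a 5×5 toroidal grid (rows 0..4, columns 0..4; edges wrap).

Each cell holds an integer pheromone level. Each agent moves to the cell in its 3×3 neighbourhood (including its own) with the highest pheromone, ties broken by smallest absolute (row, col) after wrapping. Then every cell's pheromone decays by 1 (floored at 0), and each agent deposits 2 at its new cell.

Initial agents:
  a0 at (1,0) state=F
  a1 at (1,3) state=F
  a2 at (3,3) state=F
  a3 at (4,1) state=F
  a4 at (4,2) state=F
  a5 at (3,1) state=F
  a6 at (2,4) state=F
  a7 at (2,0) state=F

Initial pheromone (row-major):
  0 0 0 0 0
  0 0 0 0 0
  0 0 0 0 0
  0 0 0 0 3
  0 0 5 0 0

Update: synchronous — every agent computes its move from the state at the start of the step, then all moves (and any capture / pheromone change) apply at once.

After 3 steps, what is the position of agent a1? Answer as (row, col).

(4, 2)

t=1: a0@(0,0) a1@(0,2) a2@(4,2) a3@(4,2) a4@(4,2) a5@(4,2) a6@(3,4) a7@(3,4) | pheromone: 2 0 2 0 0 / 0 0 0 0 0 / 0 0 0 0 0 / 0 0 0 0 6 / 0 0 12 0 0
t=2: a0@(0,0) a1@(4,2) a2@(4,2) a3@(4,2) a4@(4,2) a5@(4,2) a6@(3,4) a7@(3,4) | pheromone: 3 0 1 0 0 / 0 0 0 0 0 / 0 0 0 0 0 / 0 0 0 0 9 / 0 0 21 0 0
t=3: a0@(0,0) a1@(4,2) a2@(4,2) a3@(4,2) a4@(4,2) a5@(4,2) a6@(3,4) a7@(3,4) | pheromone: 4 0 0 0 0 / 0 0 0 0 0 / 0 0 0 0 0 / 0 0 0 0 12 / 0 0 30 0 0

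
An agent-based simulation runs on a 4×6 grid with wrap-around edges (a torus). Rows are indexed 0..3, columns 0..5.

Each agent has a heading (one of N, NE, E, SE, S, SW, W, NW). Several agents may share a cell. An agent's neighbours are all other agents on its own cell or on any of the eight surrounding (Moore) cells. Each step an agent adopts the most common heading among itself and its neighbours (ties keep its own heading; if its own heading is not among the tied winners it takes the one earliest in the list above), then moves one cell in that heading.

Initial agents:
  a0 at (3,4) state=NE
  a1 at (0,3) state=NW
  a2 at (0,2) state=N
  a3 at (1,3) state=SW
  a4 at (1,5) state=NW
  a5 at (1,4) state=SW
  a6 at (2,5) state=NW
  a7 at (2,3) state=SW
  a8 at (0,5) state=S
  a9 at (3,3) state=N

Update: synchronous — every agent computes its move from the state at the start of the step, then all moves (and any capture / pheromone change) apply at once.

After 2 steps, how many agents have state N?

4

t=1: a0@(2,3):NW a1@(3,3):N a2@(3,2):N a3@(2,2):SW a4@(0,4):NW a5@(2,3):SW a6@(1,4):NW a7@(3,2):SW a8@(1,5):S a9@(2,3):N
t=2: a0@(1,3):N a1@(2,3):N a2@(2,2):N a3@(3,1):SW a4@(3,3):NW a5@(3,2):SW a6@(0,3):NW a7@(0,1):SW a8@(0,4):NW a9@(1,3):N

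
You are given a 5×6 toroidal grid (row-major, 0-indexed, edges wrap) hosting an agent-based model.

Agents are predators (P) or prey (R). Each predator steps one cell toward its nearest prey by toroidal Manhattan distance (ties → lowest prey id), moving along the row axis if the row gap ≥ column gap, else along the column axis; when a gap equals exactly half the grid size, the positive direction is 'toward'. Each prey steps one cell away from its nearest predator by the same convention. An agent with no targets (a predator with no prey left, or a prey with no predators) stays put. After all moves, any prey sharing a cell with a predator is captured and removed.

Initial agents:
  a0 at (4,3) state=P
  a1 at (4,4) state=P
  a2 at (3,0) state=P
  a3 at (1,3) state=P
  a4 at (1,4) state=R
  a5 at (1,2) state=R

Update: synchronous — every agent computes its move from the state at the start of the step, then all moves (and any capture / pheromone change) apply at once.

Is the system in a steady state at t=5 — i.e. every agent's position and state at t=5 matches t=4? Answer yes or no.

no

t=1: a0@(0,3):P a1@(0,4):P a2@(2,0):P a3@(1,4):P a4@(1,5):R a5@(1,1):R
t=2: a0@(0,4):P a1@(1,4):P a2@(1,0):P a3@(1,5):P a5@(0,1):R
t=3: a0@(0,5):P a1@(1,5):P a2@(0,0):P a3@(1,0):P a5@(4,1):R
t=4: a0@(0,0):P a1@(0,5):P a2@(4,0):P a3@(0,0):P a5@(3,1):R
t=5: a0@(4,0):P a1@(4,5):P a2@(3,0):P a3@(4,0):P a5@(2,1):R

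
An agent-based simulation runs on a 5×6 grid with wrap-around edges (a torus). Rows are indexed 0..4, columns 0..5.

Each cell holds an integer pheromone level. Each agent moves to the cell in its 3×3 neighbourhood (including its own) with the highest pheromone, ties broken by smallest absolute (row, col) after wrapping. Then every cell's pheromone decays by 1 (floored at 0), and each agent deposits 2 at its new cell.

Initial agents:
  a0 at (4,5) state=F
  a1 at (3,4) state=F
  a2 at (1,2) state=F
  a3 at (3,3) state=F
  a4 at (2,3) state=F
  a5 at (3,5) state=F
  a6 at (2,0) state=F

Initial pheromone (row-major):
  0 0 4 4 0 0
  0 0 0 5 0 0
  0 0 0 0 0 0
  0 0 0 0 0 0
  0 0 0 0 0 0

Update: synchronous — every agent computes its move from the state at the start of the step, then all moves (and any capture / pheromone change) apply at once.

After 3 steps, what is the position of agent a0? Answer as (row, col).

t=1: a0@(0,0) a1@(2,3) a2@(1,3) a3@(2,2) a4@(1,3) a5@(2,0) a6@(1,0) | pheromone: 2 0 3 3 0 0 / 2 0 0 8 0 0 / 2 0 2 2 0 0 / 0 0 0 0 0 0 / 0 0 0 0 0 0
t=2: a0@(0,0) a1@(1,3) a2@(1,3) a3@(1,3) a4@(1,3) a5@(1,0) a6@(0,0) | pheromone: 5 0 2 2 0 0 / 3 0 0 15 0 0 / 1 0 1 1 0 0 / 0 0 0 0 0 0 / 0 0 0 0 0 0
t=3: a0@(0,0) a1@(1,3) a2@(1,3) a3@(1,3) a4@(1,3) a5@(0,0) a6@(0,0) | pheromone: 10 0 1 1 0 0 / 2 0 0 22 0 0 / 0 0 0 0 0 0 / 0 0 0 0 0 0 / 0 0 0 0 0 0

(0, 0)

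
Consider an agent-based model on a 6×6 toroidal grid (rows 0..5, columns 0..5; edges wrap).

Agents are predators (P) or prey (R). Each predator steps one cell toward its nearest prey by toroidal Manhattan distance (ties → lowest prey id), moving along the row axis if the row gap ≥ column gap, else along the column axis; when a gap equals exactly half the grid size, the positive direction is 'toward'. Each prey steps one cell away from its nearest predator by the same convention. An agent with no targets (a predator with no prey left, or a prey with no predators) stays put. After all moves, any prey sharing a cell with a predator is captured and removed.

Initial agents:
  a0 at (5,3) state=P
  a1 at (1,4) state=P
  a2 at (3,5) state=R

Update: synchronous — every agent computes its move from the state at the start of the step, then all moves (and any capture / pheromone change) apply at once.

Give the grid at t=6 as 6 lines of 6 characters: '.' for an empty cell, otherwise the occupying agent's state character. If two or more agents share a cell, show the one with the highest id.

t=1: a0@(4,3):P a1@(2,4):P a2@(4,5):R
t=2: a0@(4,4):P a1@(3,4):P a2@(4,0):R
t=3: a0@(4,5):P a1@(3,5):P a2@(4,1):R
t=4: a0@(4,0):P a1@(3,0):P a2@(4,2):R
t=5: a0@(4,1):P a1@(3,1):P a2@(4,3):R
t=6: a0@(4,2):P a1@(3,2):P a2@(4,4):R

......
......
......
..P...
..P.R.
......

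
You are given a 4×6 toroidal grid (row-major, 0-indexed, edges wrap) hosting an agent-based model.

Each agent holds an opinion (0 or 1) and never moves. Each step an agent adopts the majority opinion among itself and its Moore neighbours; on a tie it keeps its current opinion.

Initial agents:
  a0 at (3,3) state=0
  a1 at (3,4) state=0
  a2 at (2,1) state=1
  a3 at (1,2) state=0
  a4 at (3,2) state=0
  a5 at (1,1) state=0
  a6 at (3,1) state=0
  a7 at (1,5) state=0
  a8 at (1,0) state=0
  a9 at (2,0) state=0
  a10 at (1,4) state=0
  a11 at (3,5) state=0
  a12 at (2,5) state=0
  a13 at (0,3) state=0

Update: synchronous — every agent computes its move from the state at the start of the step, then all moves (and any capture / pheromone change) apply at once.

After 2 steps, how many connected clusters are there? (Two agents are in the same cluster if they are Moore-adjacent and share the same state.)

1

t=1: a0@(3,3):0 a1@(3,4):0 a2@(2,1):0 a3@(1,2):0 a4@(3,2):0 a5@(1,1):0 a6@(3,1):0 a7@(1,5):0 a8@(1,0):0 a9@(2,0):0 a10@(1,4):0 a11@(3,5):0 a12@(2,5):0 a13@(0,3):0
t=2: (unchanged — steady state)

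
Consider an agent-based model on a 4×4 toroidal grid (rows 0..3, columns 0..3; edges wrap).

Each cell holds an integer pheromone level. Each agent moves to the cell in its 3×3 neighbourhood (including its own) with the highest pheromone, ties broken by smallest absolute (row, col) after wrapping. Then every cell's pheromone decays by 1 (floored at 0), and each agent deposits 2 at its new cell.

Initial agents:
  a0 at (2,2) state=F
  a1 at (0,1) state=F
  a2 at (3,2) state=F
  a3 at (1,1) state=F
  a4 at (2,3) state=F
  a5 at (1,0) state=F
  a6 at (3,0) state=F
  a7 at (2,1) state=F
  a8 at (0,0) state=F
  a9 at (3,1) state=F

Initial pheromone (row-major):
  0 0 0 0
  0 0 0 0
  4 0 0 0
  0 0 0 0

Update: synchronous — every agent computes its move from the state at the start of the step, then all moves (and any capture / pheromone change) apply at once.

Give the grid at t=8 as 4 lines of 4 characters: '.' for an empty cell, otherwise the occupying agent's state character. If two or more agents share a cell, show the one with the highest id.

F...
....
F...
....

t=1: a0@(1,1) a1@(0,0) a2@(0,1) a3@(2,0) a4@(2,0) a5@(2,0) a6@(2,0) a7@(2,0) a8@(0,0) a9@(2,0) | pheromone: 4 2 0 0 / 0 2 0 0 / 15 0 0 0 / 0 0 0 0
t=2: a0@(2,0) a1@(0,0) a2@(0,0) a3@(2,0) a4@(2,0) a5@(2,0) a6@(2,0) a7@(2,0) a8@(0,0) a9@(2,0) | pheromone: 9 1 0 0 / 0 1 0 0 / 28 0 0 0 / 0 0 0 0
t=3: a0@(2,0) a1@(0,0) a2@(0,0) a3@(2,0) a4@(2,0) a5@(2,0) a6@(2,0) a7@(2,0) a8@(0,0) a9@(2,0) | pheromone: 14 0 0 0 / 0 0 0 0 / 41 0 0 0 / 0 0 0 0
t=4: a0@(2,0) a1@(0,0) a2@(0,0) a3@(2,0) a4@(2,0) a5@(2,0) a6@(2,0) a7@(2,0) a8@(0,0) a9@(2,0) | pheromone: 19 0 0 0 / 0 0 0 0 / 54 0 0 0 / 0 0 0 0
t=5: a0@(2,0) a1@(0,0) a2@(0,0) a3@(2,0) a4@(2,0) a5@(2,0) a6@(2,0) a7@(2,0) a8@(0,0) a9@(2,0) | pheromone: 24 0 0 0 / 0 0 0 0 / 67 0 0 0 / 0 0 0 0
t=6: a0@(2,0) a1@(0,0) a2@(0,0) a3@(2,0) a4@(2,0) a5@(2,0) a6@(2,0) a7@(2,0) a8@(0,0) a9@(2,0) | pheromone: 29 0 0 0 / 0 0 0 0 / 80 0 0 0 / 0 0 0 0
t=7: a0@(2,0) a1@(0,0) a2@(0,0) a3@(2,0) a4@(2,0) a5@(2,0) a6@(2,0) a7@(2,0) a8@(0,0) a9@(2,0) | pheromone: 34 0 0 0 / 0 0 0 0 / 93 0 0 0 / 0 0 0 0
t=8: a0@(2,0) a1@(0,0) a2@(0,0) a3@(2,0) a4@(2,0) a5@(2,0) a6@(2,0) a7@(2,0) a8@(0,0) a9@(2,0) | pheromone: 39 0 0 0 / 0 0 0 0 / 106 0 0 0 / 0 0 0 0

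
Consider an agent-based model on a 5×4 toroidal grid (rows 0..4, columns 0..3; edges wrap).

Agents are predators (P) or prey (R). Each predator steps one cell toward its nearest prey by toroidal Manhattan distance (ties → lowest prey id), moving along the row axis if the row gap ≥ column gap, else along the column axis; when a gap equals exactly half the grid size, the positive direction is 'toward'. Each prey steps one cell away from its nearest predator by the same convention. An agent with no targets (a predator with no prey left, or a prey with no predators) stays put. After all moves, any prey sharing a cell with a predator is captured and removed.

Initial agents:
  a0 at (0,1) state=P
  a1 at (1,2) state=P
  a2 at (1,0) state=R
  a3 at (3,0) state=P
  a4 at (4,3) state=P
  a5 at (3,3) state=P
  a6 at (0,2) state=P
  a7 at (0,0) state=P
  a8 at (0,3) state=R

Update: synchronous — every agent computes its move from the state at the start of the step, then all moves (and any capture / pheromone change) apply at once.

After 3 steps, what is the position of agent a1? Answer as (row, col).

(1, 3)

t=1: a0@(1,1):P a1@(1,3):P a3@(2,0):P a4@(0,3):P a5@(4,3):P a6@(0,3):P a7@(1,0):P
t=2: (unchanged — steady state)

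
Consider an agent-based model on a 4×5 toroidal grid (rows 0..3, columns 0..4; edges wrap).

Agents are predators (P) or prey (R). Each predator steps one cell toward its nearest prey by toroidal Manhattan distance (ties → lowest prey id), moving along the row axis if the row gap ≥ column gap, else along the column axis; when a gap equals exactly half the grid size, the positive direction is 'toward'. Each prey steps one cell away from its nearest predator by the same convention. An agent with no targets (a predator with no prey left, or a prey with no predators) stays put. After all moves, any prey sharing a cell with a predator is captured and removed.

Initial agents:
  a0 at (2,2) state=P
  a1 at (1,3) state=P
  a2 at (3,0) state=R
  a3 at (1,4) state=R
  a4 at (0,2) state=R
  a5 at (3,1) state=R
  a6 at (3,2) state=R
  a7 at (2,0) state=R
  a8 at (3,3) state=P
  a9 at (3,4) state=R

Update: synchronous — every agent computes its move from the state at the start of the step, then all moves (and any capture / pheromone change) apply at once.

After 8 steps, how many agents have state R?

t=1: a0@(3,2):P a1@(1,4):P a2@(3,1):R a3@(1,0):R a5@(0,1):R a6@(0,2):R a7@(2,4):R a8@(3,2):P a9@(3,0):R
t=2: a0@(3,1):P a1@(1,0):P a2@(3,0):R a3@(1,1):R a5@(1,1):R a6@(1,2):R a7@(3,4):R a8@(3,1):P a9@(3,4):R
t=3: a0@(3,0):P a1@(1,1):P a2@(3,4):R a3@(1,2):R a5@(1,2):R a6@(1,3):R a7@(3,3):R a8@(3,0):P a9@(3,3):R
t=4: a0@(3,4):P a1@(1,2):P a2@(3,3):R a3@(1,3):R a5@(1,3):R a6@(1,4):R a7@(3,2):R a8@(3,4):P a9@(3,2):R
t=5: a0@(3,3):P a1@(1,3):P a2@(3,2):R a3@(1,4):R a5@(1,4):R a6@(0,4):R a7@(3,1):R a8@(3,3):P a9@(3,1):R
t=6: a0@(3,2):P a1@(1,4):P a2@(3,1):R a3@(1,0):R a5@(1,0):R a7@(3,0):R a8@(3,2):P a9@(3,0):R
t=7: a0@(3,1):P a1@(1,0):P a2@(3,0):R a3@(1,1):R a5@(1,1):R a7@(3,4):R a8@(3,1):P a9@(3,4):R
t=8: a0@(3,0):P a1@(1,1):P a2@(3,4):R a3@(1,2):R a5@(1,2):R a7@(3,3):R a8@(3,0):P a9@(3,3):R

5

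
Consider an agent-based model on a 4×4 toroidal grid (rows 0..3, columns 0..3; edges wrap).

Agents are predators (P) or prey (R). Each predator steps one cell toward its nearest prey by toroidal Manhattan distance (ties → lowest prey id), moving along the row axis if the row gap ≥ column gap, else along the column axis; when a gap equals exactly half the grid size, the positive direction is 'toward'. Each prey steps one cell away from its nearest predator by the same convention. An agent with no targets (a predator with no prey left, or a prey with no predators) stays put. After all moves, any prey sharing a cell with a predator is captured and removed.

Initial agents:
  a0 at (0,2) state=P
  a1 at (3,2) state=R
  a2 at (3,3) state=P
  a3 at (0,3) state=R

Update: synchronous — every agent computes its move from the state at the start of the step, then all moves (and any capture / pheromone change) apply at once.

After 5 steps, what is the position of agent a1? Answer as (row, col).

t=1: a0@(3,2):P a1@(2,2):R a2@(3,2):P a3@(0,0):R
t=2: a0@(2,2):P a1@(1,2):R a2@(2,2):P a3@(0,3):R
t=3: a0@(1,2):P a1@(0,2):R a2@(1,2):P a3@(3,3):R
t=4: a0@(0,2):P a1@(3,2):R a2@(0,2):P a3@(2,3):R
t=5: a0@(3,2):P a1@(2,2):R a2@(3,2):P a3@(1,3):R

(2, 2)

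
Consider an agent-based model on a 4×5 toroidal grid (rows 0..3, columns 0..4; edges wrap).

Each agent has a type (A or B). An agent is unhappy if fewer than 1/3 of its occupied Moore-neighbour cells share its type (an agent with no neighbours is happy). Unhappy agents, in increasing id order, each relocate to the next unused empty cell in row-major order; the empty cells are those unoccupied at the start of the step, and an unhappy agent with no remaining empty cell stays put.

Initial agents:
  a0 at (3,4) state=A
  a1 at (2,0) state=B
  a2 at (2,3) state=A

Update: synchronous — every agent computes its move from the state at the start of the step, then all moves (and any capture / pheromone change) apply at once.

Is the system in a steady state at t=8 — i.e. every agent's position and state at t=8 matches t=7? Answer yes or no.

t=1: a0@(3,4):A a1@(0,0):B a2@(2,3):A
t=2: a0@(3,4):A a1@(0,1):B a2@(2,3):A
t=3: (unchanged — steady state)

yes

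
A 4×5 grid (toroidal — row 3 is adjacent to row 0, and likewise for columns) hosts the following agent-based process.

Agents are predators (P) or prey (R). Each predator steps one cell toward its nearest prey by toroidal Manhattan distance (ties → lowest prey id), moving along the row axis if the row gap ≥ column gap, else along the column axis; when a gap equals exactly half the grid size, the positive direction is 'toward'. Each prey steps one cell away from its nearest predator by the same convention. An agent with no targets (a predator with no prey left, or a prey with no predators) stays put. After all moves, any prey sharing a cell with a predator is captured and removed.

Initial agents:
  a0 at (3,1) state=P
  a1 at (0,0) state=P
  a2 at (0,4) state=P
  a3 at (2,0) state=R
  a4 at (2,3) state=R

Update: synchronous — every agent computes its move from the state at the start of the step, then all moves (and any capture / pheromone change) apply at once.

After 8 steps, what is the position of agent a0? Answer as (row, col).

t=1: a0@(2,1):P a1@(1,0):P a2@(1,4):P a4@(2,4):R
t=2: a0@(2,0):P a1@(2,0):P a2@(2,4):P a4@(3,4):R
t=3: a0@(3,0):P a1@(3,0):P a2@(3,4):P a4@(0,4):R
t=4: a0@(0,0):P a1@(0,0):P a2@(0,4):P a4@(1,4):R
t=5: a0@(1,0):P a1@(1,0):P a2@(1,4):P a4@(2,4):R
t=6: a0@(2,0):P a1@(2,0):P a2@(2,4):P a4@(3,4):R
t=7: a0@(3,0):P a1@(3,0):P a2@(3,4):P a4@(0,4):R
t=8: a0@(0,0):P a1@(0,0):P a2@(0,4):P a4@(1,4):R

(0, 0)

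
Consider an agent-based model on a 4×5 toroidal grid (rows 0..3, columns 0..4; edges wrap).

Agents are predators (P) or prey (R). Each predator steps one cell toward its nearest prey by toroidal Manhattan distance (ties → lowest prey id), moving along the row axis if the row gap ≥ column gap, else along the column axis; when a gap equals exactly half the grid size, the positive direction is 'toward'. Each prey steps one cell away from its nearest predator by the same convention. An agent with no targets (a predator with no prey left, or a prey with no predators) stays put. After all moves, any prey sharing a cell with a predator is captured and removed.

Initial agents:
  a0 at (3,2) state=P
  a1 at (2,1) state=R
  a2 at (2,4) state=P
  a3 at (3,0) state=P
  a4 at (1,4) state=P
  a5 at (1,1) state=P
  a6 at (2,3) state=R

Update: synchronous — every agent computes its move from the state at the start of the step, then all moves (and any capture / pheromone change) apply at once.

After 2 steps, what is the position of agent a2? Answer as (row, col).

t=1: a0@(2,2):P a1@(3,1):R a2@(2,3):P a3@(2,0):P a4@(2,4):P a5@(2,1):P
t=2: a0@(3,2):P a1@(0,1):R a2@(2,2):P a3@(3,0):P a4@(2,0):P a5@(3,1):P

(2, 2)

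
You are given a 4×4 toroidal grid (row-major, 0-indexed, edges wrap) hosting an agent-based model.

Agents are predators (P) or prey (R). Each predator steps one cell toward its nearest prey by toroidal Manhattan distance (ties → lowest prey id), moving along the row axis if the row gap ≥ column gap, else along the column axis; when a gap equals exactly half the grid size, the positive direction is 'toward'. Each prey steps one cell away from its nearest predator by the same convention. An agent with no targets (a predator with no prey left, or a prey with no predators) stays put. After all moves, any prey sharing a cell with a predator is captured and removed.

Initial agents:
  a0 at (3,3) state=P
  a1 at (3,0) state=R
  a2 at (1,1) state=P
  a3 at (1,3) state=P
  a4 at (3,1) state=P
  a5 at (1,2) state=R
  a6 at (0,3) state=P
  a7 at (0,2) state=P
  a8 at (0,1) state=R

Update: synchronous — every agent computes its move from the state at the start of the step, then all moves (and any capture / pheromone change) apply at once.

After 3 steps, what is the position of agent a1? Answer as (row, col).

t=1: a0@(3,0):P a1@(3,1):R a2@(1,2):P a3@(1,2):P a4@(3,0):P a5@(1,3):R a6@(3,3):P a7@(1,2):P a8@(3,1):R
t=2: a0@(3,1):P a1@(3,2):R a2@(1,3):P a3@(1,3):P a4@(3,1):P a5@(1,0):R a6@(3,0):P a7@(1,3):P a8@(3,2):R
t=3: a0@(3,2):P a1@(3,3):R a2@(1,0):P a3@(1,0):P a4@(3,2):P a5@(1,1):R a6@(3,1):P a7@(1,0):P a8@(3,3):R

(3, 3)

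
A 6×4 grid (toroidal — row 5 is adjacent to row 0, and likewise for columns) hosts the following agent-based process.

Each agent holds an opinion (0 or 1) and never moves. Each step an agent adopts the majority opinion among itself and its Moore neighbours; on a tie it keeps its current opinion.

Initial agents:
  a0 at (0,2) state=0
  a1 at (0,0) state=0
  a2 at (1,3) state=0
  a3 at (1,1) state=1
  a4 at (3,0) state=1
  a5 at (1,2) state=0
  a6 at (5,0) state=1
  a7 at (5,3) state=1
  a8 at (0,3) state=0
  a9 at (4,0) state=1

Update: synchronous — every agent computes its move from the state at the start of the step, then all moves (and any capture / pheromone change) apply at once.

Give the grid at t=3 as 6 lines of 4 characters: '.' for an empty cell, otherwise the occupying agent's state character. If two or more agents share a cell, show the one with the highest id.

t=1: a0@(0,2):0 a1@(0,0):0 a2@(1,3):0 a3@(1,1):0 a4@(3,0):1 a5@(1,2):0 a6@(5,0):1 a7@(5,3):1 a8@(0,3):0 a9@(4,0):1
t=2: (unchanged — steady state)

0.00
.000
....
1...
1...
1..1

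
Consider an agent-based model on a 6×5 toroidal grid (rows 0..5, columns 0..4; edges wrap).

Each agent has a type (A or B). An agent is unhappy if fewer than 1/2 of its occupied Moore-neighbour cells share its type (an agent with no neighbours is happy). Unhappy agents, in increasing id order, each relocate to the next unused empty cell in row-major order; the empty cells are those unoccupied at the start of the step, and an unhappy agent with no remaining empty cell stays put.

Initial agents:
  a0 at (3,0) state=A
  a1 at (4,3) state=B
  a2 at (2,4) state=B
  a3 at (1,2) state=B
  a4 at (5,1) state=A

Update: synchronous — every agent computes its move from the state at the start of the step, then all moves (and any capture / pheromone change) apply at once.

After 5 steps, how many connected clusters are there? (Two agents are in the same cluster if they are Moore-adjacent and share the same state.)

t=1: a0@(0,0):A a1@(4,3):B a2@(0,1):B a3@(1,2):B a4@(5,1):A
t=2: a0@(0,0):A a1@(4,3):B a2@(0,2):B a3@(1,2):B a4@(5,1):A
t=3: (unchanged — steady state)

3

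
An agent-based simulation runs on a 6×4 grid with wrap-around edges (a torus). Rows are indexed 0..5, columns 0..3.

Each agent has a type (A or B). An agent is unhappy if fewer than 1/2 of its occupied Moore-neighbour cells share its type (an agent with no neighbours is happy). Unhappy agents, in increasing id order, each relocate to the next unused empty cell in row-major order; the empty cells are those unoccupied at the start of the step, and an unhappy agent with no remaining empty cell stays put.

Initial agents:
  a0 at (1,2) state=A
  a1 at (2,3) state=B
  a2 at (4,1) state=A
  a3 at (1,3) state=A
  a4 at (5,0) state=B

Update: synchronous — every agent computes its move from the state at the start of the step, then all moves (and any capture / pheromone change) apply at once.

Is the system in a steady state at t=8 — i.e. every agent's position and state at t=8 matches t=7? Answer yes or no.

t=1: a0@(1,2):A a1@(0,0):B a2@(0,1):A a3@(1,3):A a4@(0,2):B
t=2: a0@(1,2):A a1@(0,3):B a2@(1,0):A a3@(1,1):A a4@(2,0):B
t=3: a0@(1,2):A a1@(0,0):B a2@(0,1):A a3@(1,1):A a4@(0,2):B
t=4: a0@(1,2):A a1@(0,3):B a2@(0,1):A a3@(1,1):A a4@(1,0):B
t=5: a0@(1,2):A a1@(0,3):B a2@(0,1):A a3@(1,1):A a4@(0,0):B
t=6: a0@(1,2):A a1@(0,3):B a2@(0,1):A a3@(1,1):A a4@(0,2):B
t=7: a0@(1,2):A a1@(0,3):B a2@(0,1):A a3@(1,1):A a4@(0,0):B
t=8: a0@(1,2):A a1@(0,3):B a2@(0,1):A a3@(1,1):A a4@(0,2):B

no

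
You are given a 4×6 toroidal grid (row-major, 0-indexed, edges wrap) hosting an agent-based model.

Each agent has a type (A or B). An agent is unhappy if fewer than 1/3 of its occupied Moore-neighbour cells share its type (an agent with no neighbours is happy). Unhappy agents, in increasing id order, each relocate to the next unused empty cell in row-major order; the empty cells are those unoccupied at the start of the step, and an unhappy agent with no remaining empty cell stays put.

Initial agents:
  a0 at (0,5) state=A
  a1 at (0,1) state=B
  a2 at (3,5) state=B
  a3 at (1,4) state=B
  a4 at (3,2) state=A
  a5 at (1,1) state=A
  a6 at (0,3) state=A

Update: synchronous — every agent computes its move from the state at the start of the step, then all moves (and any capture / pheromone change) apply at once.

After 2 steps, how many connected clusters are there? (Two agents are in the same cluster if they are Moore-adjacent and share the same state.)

4

t=1: a0@(0,0):A a1@(0,2):B a2@(0,4):B a3@(1,0):B a4@(3,2):A a5@(1,2):A a6@(0,3):A
t=2: a0@(0,1):A a1@(0,5):B a2@(1,1):B a3@(1,3):B a4@(3,2):A a5@(1,2):A a6@(0,3):A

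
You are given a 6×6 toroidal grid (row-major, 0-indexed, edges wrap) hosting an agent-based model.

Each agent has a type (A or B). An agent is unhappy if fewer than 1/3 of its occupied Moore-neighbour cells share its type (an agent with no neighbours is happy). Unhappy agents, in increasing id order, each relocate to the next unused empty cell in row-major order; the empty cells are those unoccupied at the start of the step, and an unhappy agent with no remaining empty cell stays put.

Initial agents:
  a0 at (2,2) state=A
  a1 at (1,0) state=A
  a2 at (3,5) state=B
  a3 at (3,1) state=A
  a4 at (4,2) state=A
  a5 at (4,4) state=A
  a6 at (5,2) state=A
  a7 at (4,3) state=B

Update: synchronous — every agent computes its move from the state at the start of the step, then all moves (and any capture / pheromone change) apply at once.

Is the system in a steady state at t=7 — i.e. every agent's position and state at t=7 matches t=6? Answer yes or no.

t=1: a0@(2,2):A a1@(1,0):A a2@(0,0):B a3@(3,1):A a4@(4,2):A a5@(0,1):A a6@(5,2):A a7@(0,2):B
t=2: a0@(2,2):A a1@(1,0):A a2@(0,3):B a3@(3,1):A a4@(4,2):A a5@(0,1):A a6@(5,2):A a7@(0,4):B
t=3: (unchanged — steady state)

yes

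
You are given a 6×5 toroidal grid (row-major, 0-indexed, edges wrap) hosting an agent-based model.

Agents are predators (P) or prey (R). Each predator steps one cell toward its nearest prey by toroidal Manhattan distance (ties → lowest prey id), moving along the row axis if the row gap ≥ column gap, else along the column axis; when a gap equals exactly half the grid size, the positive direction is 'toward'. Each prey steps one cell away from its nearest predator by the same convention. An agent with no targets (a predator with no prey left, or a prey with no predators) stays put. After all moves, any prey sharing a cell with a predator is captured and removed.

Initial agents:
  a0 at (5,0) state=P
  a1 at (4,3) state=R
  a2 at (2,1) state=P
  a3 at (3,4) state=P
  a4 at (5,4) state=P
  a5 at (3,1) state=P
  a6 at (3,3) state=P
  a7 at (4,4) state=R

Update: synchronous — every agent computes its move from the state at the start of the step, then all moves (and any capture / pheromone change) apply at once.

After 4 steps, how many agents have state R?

2

t=1: a0@(4,0):P a1@(5,3):R a2@(3,1):P a3@(4,4):P a4@(4,4):P a5@(3,2):P a6@(4,3):P a7@(5,4):R
t=2: a0@(5,0):P a1@(0,3):R a2@(4,1):P a3@(5,4):P a4@(5,4):P a5@(4,2):P a6@(5,3):P a7@(0,4):R
t=3: a0@(0,0):P a1@(1,3):R a2@(5,1):P a3@(0,4):P a4@(0,4):P a5@(5,2):P a6@(0,3):P a7@(1,4):R
t=4: a0@(1,0):P a1@(2,3):R a2@(0,1):P a3@(1,4):P a4@(1,4):P a5@(0,2):P a6@(1,3):P a7@(2,4):R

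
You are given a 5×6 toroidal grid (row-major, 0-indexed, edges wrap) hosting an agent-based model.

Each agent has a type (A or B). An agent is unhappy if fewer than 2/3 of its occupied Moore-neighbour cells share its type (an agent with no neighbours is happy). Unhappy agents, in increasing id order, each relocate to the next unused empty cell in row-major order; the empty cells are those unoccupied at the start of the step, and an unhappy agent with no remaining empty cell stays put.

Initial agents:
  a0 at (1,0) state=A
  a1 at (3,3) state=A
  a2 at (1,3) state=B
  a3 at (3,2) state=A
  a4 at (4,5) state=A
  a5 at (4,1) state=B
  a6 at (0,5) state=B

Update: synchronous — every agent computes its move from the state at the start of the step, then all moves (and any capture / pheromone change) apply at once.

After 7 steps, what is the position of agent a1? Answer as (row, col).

(3, 3)

t=1: a0@(0,0):A a1@(3,3):A a2@(1,3):B a3@(0,1):A a4@(0,2):A a5@(0,3):B a6@(0,4):B
t=2: a0@(0,0):A a1@(3,3):A a2@(1,3):B a3@(0,1):A a4@(0,5):A a5@(0,3):B a6@(0,4):B
t=3: a0@(0,0):A a1@(3,3):A a2@(1,3):B a3@(0,1):A a4@(0,2):A a5@(0,3):B a6@(0,4):B
t=4: a0@(0,0):A a1@(3,3):A a2@(1,3):B a3@(0,1):A a4@(0,5):A a5@(0,3):B a6@(0,4):B
t=5: a0@(0,0):A a1@(3,3):A a2@(1,3):B a3@(0,1):A a4@(0,2):A a5@(0,3):B a6@(0,4):B
t=6: a0@(0,0):A a1@(3,3):A a2@(1,3):B a3@(0,1):A a4@(0,5):A a5@(0,3):B a6@(0,4):B
t=7: a0@(0,0):A a1@(3,3):A a2@(1,3):B a3@(0,1):A a4@(0,2):A a5@(0,3):B a6@(0,4):B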